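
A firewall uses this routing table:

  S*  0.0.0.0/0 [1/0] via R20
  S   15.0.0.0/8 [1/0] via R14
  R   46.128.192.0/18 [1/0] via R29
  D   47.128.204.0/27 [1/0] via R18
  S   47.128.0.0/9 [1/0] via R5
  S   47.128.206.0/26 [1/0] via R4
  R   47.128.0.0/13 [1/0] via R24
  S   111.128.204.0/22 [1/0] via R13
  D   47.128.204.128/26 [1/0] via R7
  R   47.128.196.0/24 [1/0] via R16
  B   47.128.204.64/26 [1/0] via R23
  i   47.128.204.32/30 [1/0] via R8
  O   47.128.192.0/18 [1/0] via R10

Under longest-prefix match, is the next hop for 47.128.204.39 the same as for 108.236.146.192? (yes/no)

no

47.128.204.39: longest match 47.128.192.0/18 -> R10
108.236.146.192: longest match 0.0.0.0/0 -> R20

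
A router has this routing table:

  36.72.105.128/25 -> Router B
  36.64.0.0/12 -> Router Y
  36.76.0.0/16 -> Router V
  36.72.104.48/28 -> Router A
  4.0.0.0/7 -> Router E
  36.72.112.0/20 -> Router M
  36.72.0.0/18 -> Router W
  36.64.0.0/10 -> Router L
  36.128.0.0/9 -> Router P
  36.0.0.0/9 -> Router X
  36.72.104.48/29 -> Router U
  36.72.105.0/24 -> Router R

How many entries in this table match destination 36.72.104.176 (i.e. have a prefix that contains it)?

Prefixes containing 36.72.104.176:
  36.0.0.0/9 (36.0.0.0 - 36.127.255.255)
  36.64.0.0/10 (36.64.0.0 - 36.127.255.255)
  36.64.0.0/12 (36.64.0.0 - 36.79.255.255)
Total matching entries: 3.

3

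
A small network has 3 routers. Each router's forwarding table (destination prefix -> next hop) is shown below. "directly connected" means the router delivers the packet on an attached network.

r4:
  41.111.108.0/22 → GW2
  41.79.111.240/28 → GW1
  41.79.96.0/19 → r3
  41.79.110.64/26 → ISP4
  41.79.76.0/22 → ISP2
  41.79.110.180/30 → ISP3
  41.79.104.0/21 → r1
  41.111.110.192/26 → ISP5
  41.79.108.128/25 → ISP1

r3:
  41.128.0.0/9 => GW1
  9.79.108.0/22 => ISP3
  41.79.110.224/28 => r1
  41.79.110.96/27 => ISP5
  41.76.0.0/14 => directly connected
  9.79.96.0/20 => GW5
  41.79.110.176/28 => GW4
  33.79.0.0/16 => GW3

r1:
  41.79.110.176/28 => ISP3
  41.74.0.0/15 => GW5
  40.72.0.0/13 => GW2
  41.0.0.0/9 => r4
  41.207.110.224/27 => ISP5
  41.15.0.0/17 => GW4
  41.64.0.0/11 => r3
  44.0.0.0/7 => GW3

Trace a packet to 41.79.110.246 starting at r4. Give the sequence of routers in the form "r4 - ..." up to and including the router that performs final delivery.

At r4: longest match for 41.79.110.246 is 41.79.104.0/21 -> r1
At r1: longest match for 41.79.110.246 is 41.64.0.0/11 -> r3
At r3: longest match for 41.79.110.246 is 41.76.0.0/14 -> directly connected

r4 - r1 - r3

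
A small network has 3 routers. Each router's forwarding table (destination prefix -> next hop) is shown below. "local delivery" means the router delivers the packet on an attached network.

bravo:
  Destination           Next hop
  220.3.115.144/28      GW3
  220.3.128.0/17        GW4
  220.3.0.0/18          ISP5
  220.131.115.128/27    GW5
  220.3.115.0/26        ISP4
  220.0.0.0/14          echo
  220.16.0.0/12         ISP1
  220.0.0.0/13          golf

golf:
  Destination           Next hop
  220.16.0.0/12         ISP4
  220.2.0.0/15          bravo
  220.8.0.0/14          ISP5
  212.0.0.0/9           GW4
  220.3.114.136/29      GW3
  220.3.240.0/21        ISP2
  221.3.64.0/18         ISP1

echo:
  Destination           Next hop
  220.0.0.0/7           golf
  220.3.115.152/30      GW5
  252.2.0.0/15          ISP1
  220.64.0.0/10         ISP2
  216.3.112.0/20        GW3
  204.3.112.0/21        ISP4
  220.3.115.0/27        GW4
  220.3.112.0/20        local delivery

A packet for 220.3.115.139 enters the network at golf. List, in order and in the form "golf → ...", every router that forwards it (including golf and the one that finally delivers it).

golf → bravo → echo

At golf: longest match for 220.3.115.139 is 220.2.0.0/15 -> bravo
At bravo: longest match for 220.3.115.139 is 220.0.0.0/14 -> echo
At echo: longest match for 220.3.115.139 is 220.3.112.0/20 -> local delivery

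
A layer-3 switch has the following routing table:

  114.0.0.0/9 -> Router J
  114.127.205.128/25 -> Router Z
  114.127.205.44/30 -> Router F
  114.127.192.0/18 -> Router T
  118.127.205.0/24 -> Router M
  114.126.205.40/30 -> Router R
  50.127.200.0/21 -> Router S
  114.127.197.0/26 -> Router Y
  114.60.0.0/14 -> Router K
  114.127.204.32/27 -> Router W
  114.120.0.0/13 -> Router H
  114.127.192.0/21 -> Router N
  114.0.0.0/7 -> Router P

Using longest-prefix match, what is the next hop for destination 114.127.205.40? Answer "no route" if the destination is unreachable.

Router T

Routes whose prefix contains 114.127.205.40:
  114.0.0.0/7 (114.0.0.0 - 115.255.255.255) -> Router P
  114.0.0.0/9 (114.0.0.0 - 114.127.255.255) -> Router J
  114.120.0.0/13 (114.120.0.0 - 114.127.255.255) -> Router H
  114.127.192.0/18 (114.127.192.0 - 114.127.255.255) -> Router T
More-specific entries that do NOT match:
  114.127.205.44/30 (114.127.205.44 - 114.127.205.47) does not contain 114.127.205.40
  114.126.205.40/30 (114.126.205.40 - 114.126.205.43) does not contain 114.127.205.40
  114.127.204.32/27 (114.127.204.32 - 114.127.204.63) does not contain 114.127.205.40
  114.127.197.0/26 (114.127.197.0 - 114.127.197.63) does not contain 114.127.205.40
  114.127.205.128/25 (114.127.205.128 - 114.127.205.255) does not contain 114.127.205.40
  118.127.205.0/24 (118.127.205.0 - 118.127.205.255) does not contain 114.127.205.40
  50.127.200.0/21 (50.127.200.0 - 50.127.207.255) does not contain 114.127.205.40
  114.127.192.0/21 (114.127.192.0 - 114.127.199.255) does not contain 114.127.205.40
Longest matching prefix is /18 -> next hop Router T.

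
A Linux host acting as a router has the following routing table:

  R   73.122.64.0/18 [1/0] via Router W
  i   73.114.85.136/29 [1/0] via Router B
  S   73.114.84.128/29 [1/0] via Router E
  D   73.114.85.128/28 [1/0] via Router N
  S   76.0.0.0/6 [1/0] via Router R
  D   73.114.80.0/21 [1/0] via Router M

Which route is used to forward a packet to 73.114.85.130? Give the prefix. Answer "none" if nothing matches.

Entries matching 73.114.85.130:
  73.114.80.0/21 (73.114.80.0 - 73.114.87.255)
  73.114.85.128/28 (73.114.85.128 - 73.114.85.143)
Most specific is 73.114.85.128/28.

73.114.85.128/28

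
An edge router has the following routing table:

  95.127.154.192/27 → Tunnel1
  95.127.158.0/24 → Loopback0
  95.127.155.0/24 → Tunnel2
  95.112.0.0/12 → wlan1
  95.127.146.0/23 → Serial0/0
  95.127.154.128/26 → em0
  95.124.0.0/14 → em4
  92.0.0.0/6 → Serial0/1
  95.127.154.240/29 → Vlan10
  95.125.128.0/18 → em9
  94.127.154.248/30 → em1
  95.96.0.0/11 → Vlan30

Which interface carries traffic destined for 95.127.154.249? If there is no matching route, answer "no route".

em4

Routes whose prefix contains 95.127.154.249:
  92.0.0.0/6 (92.0.0.0 - 95.255.255.255) -> Serial0/1
  95.96.0.0/11 (95.96.0.0 - 95.127.255.255) -> Vlan30
  95.112.0.0/12 (95.112.0.0 - 95.127.255.255) -> wlan1
  95.124.0.0/14 (95.124.0.0 - 95.127.255.255) -> em4
More-specific entries that do NOT match:
  94.127.154.248/30 (94.127.154.248 - 94.127.154.251) does not contain 95.127.154.249
  95.127.154.240/29 (95.127.154.240 - 95.127.154.247) does not contain 95.127.154.249
  95.127.154.192/27 (95.127.154.192 - 95.127.154.223) does not contain 95.127.154.249
  95.127.154.128/26 (95.127.154.128 - 95.127.154.191) does not contain 95.127.154.249
  95.127.158.0/24 (95.127.158.0 - 95.127.158.255) does not contain 95.127.154.249
  95.127.155.0/24 (95.127.155.0 - 95.127.155.255) does not contain 95.127.154.249
  95.127.146.0/23 (95.127.146.0 - 95.127.147.255) does not contain 95.127.154.249
  95.125.128.0/18 (95.125.128.0 - 95.125.191.255) does not contain 95.127.154.249
Longest matching prefix is /14 -> interface em4.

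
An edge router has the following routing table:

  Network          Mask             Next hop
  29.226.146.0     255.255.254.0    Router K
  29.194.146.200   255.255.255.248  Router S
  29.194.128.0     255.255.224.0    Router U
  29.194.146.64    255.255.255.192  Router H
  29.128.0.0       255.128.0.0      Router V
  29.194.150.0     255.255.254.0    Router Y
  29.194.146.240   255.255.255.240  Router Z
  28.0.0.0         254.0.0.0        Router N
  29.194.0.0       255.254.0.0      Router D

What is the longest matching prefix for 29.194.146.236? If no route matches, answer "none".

Entries matching 29.194.146.236:
  28.0.0.0/7 (28.0.0.0 - 29.255.255.255)
  29.128.0.0/9 (29.128.0.0 - 29.255.255.255)
  29.194.0.0/15 (29.194.0.0 - 29.195.255.255)
  29.194.128.0/19 (29.194.128.0 - 29.194.159.255)
Most specific is 29.194.128.0/19.

29.194.128.0/19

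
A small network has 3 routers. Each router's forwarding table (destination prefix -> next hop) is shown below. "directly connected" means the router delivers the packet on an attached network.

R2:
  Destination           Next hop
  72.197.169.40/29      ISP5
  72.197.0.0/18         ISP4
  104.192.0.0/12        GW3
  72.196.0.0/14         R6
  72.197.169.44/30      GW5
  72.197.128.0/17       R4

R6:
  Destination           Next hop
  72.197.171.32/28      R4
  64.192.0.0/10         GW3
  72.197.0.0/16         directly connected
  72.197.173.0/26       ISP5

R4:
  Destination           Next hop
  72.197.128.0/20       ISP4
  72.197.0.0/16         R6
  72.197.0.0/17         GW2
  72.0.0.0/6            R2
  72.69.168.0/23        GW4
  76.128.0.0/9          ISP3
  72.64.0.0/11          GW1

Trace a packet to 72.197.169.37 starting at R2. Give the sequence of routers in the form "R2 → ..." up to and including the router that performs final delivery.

R2 → R4 → R6

At R2: longest match for 72.197.169.37 is 72.197.128.0/17 -> R4
At R4: longest match for 72.197.169.37 is 72.197.0.0/16 -> R6
At R6: longest match for 72.197.169.37 is 72.197.0.0/16 -> directly connected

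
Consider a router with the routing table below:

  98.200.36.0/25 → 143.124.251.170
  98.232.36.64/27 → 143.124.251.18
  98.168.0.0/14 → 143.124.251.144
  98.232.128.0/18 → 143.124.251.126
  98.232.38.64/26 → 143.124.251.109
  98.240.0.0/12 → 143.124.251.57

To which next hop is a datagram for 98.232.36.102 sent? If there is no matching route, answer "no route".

no route

No entry's prefix contains 98.232.36.102; there is no default route.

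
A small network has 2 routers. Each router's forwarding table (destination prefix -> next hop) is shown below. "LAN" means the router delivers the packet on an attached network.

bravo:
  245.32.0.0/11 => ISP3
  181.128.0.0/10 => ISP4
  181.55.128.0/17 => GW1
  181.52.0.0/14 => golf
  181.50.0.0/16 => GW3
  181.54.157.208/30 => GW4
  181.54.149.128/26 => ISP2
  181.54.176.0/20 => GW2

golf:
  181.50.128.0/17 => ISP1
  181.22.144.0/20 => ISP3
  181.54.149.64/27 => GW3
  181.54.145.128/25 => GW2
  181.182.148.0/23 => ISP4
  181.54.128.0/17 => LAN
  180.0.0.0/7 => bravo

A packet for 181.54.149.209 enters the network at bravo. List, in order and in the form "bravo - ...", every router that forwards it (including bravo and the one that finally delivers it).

bravo - golf

At bravo: longest match for 181.54.149.209 is 181.52.0.0/14 -> golf
At golf: longest match for 181.54.149.209 is 181.54.128.0/17 -> LAN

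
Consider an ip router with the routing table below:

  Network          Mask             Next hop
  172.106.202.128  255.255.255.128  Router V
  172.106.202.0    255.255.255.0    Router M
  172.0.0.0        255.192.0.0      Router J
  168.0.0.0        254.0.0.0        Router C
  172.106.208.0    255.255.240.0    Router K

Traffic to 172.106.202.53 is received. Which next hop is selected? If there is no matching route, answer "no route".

Router M

Routes whose prefix contains 172.106.202.53:
  172.106.202.0/24 (172.106.202.0 - 172.106.202.255) -> Router M
More-specific entries that do NOT match:
  172.106.202.128/25 (172.106.202.128 - 172.106.202.255) does not contain 172.106.202.53
Longest matching prefix is /24 -> next hop Router M.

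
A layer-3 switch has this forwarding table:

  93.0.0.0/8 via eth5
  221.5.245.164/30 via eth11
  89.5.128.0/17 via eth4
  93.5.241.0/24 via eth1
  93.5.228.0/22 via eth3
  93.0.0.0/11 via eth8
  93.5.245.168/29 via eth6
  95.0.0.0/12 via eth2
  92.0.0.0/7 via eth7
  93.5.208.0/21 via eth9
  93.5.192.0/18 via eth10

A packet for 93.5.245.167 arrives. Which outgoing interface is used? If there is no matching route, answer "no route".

eth10

Routes whose prefix contains 93.5.245.167:
  92.0.0.0/7 (92.0.0.0 - 93.255.255.255) -> eth7
  93.0.0.0/8 (93.0.0.0 - 93.255.255.255) -> eth5
  93.0.0.0/11 (93.0.0.0 - 93.31.255.255) -> eth8
  93.5.192.0/18 (93.5.192.0 - 93.5.255.255) -> eth10
More-specific entries that do NOT match:
  221.5.245.164/30 (221.5.245.164 - 221.5.245.167) does not contain 93.5.245.167
  93.5.245.168/29 (93.5.245.168 - 93.5.245.175) does not contain 93.5.245.167
  93.5.241.0/24 (93.5.241.0 - 93.5.241.255) does not contain 93.5.245.167
  93.5.228.0/22 (93.5.228.0 - 93.5.231.255) does not contain 93.5.245.167
  93.5.208.0/21 (93.5.208.0 - 93.5.215.255) does not contain 93.5.245.167
Longest matching prefix is /18 -> interface eth10.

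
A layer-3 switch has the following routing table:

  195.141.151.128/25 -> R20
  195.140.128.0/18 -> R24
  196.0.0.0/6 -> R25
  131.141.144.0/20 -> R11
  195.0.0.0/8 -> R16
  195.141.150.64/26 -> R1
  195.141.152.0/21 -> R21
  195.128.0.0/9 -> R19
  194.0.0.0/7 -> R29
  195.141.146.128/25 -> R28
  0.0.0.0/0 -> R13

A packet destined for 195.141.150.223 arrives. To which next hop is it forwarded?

R19

Routes whose prefix contains 195.141.150.223:
  0.0.0.0/0 (default, matches everything) -> R13
  194.0.0.0/7 (194.0.0.0 - 195.255.255.255) -> R29
  195.0.0.0/8 (195.0.0.0 - 195.255.255.255) -> R16
  195.128.0.0/9 (195.128.0.0 - 195.255.255.255) -> R19
More-specific entries that do NOT match:
  195.141.150.64/26 (195.141.150.64 - 195.141.150.127) does not contain 195.141.150.223
  195.141.151.128/25 (195.141.151.128 - 195.141.151.255) does not contain 195.141.150.223
  195.141.146.128/25 (195.141.146.128 - 195.141.146.255) does not contain 195.141.150.223
  195.141.152.0/21 (195.141.152.0 - 195.141.159.255) does not contain 195.141.150.223
  131.141.144.0/20 (131.141.144.0 - 131.141.159.255) does not contain 195.141.150.223
  195.140.128.0/18 (195.140.128.0 - 195.140.191.255) does not contain 195.141.150.223
Longest matching prefix is /9 -> next hop R19.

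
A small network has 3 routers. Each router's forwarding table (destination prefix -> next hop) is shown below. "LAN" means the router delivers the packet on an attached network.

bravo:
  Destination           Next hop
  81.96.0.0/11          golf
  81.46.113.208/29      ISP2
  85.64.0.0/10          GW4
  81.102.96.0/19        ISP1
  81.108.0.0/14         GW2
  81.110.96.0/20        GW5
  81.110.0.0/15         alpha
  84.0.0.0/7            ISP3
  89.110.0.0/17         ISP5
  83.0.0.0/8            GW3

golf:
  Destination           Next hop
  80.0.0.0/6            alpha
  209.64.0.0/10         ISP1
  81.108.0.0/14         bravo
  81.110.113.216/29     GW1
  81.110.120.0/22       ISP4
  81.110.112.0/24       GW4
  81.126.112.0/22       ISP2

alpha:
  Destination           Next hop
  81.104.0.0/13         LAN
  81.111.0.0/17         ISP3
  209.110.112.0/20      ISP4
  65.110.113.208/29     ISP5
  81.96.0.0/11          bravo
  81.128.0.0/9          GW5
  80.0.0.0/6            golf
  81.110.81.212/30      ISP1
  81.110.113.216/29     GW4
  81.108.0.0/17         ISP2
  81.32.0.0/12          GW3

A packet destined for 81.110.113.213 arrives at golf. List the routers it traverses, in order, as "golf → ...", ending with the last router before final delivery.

At golf: longest match for 81.110.113.213 is 81.108.0.0/14 -> bravo
At bravo: longest match for 81.110.113.213 is 81.110.0.0/15 -> alpha
At alpha: longest match for 81.110.113.213 is 81.104.0.0/13 -> LAN

golf → bravo → alpha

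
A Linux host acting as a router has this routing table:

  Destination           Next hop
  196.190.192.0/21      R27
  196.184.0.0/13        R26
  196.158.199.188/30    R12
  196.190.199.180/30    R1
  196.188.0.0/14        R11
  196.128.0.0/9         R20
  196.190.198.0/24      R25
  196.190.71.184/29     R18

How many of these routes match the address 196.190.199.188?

4

Prefixes containing 196.190.199.188:
  196.128.0.0/9 (196.128.0.0 - 196.255.255.255)
  196.184.0.0/13 (196.184.0.0 - 196.191.255.255)
  196.188.0.0/14 (196.188.0.0 - 196.191.255.255)
  196.190.192.0/21 (196.190.192.0 - 196.190.199.255)
Total matching entries: 4.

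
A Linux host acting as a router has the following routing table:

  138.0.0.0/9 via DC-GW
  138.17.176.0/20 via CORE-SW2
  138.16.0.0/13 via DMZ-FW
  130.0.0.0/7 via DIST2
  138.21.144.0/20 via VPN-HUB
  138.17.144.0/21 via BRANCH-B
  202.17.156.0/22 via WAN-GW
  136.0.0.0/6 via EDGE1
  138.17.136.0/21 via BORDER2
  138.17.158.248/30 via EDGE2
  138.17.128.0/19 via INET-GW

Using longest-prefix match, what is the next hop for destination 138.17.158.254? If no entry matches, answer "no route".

Routes whose prefix contains 138.17.158.254:
  136.0.0.0/6 (136.0.0.0 - 139.255.255.255) -> EDGE1
  138.0.0.0/9 (138.0.0.0 - 138.127.255.255) -> DC-GW
  138.16.0.0/13 (138.16.0.0 - 138.23.255.255) -> DMZ-FW
  138.17.128.0/19 (138.17.128.0 - 138.17.159.255) -> INET-GW
More-specific entries that do NOT match:
  138.17.158.248/30 (138.17.158.248 - 138.17.158.251) does not contain 138.17.158.254
  202.17.156.0/22 (202.17.156.0 - 202.17.159.255) does not contain 138.17.158.254
  138.17.144.0/21 (138.17.144.0 - 138.17.151.255) does not contain 138.17.158.254
  138.17.136.0/21 (138.17.136.0 - 138.17.143.255) does not contain 138.17.158.254
  138.17.176.0/20 (138.17.176.0 - 138.17.191.255) does not contain 138.17.158.254
  138.21.144.0/20 (138.21.144.0 - 138.21.159.255) does not contain 138.17.158.254
Longest matching prefix is /19 -> next hop INET-GW.

INET-GW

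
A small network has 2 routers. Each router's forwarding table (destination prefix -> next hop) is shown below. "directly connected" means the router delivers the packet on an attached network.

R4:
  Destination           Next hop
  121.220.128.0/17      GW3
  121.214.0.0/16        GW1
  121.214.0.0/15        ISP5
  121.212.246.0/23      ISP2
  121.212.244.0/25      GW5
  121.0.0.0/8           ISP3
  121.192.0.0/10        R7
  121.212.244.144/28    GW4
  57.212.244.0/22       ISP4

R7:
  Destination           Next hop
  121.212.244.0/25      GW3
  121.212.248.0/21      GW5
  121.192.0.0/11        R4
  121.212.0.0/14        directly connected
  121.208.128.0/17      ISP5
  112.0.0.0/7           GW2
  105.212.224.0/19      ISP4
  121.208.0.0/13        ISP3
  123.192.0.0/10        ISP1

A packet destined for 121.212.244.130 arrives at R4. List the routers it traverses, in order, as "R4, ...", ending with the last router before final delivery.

At R4: longest match for 121.212.244.130 is 121.192.0.0/10 -> R7
At R7: longest match for 121.212.244.130 is 121.212.0.0/14 -> directly connected

R4, R7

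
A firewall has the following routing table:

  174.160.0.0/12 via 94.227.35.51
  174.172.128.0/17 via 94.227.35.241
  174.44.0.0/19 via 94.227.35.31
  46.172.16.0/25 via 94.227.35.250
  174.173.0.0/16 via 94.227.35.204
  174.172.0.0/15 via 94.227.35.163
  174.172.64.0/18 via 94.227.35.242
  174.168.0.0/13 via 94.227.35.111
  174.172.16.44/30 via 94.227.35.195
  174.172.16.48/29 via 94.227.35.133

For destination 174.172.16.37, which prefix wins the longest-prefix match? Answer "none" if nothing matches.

174.172.0.0/15

Entries matching 174.172.16.37:
  174.160.0.0/12 (174.160.0.0 - 174.175.255.255)
  174.168.0.0/13 (174.168.0.0 - 174.175.255.255)
  174.172.0.0/15 (174.172.0.0 - 174.173.255.255)
Most specific is 174.172.0.0/15.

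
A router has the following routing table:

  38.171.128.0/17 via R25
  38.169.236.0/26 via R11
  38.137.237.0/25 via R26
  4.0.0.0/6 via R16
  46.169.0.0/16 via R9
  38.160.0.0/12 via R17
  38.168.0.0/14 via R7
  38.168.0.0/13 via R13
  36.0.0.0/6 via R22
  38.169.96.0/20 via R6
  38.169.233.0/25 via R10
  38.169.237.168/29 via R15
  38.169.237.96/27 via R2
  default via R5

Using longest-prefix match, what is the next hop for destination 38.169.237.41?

Routes whose prefix contains 38.169.237.41:
  0.0.0.0/0 (default, matches everything) -> R5
  36.0.0.0/6 (36.0.0.0 - 39.255.255.255) -> R22
  38.160.0.0/12 (38.160.0.0 - 38.175.255.255) -> R17
  38.168.0.0/13 (38.168.0.0 - 38.175.255.255) -> R13
  38.168.0.0/14 (38.168.0.0 - 38.171.255.255) -> R7
More-specific entries that do NOT match:
  38.169.237.168/29 (38.169.237.168 - 38.169.237.175) does not contain 38.169.237.41
  38.169.237.96/27 (38.169.237.96 - 38.169.237.127) does not contain 38.169.237.41
  38.169.236.0/26 (38.169.236.0 - 38.169.236.63) does not contain 38.169.237.41
  38.137.237.0/25 (38.137.237.0 - 38.137.237.127) does not contain 38.169.237.41
  38.169.233.0/25 (38.169.233.0 - 38.169.233.127) does not contain 38.169.237.41
  38.169.96.0/20 (38.169.96.0 - 38.169.111.255) does not contain 38.169.237.41
  38.171.128.0/17 (38.171.128.0 - 38.171.255.255) does not contain 38.169.237.41
  46.169.0.0/16 (46.169.0.0 - 46.169.255.255) does not contain 38.169.237.41
Longest matching prefix is /14 -> next hop R7.

R7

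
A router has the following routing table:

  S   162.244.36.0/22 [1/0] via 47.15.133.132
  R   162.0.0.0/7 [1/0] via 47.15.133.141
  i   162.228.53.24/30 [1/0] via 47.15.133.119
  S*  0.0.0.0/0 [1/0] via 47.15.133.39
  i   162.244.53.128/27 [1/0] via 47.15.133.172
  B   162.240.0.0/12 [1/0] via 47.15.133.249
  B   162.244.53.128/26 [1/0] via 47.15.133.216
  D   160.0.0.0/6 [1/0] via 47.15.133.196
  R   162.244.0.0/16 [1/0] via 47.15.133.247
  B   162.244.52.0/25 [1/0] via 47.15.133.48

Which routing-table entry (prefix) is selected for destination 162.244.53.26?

162.244.0.0/16

Entries matching 162.244.53.26:
  0.0.0.0/0 (default, matches everything)
  160.0.0.0/6 (160.0.0.0 - 163.255.255.255)
  162.0.0.0/7 (162.0.0.0 - 163.255.255.255)
  162.240.0.0/12 (162.240.0.0 - 162.255.255.255)
  162.244.0.0/16 (162.244.0.0 - 162.244.255.255)
Most specific is 162.244.0.0/16.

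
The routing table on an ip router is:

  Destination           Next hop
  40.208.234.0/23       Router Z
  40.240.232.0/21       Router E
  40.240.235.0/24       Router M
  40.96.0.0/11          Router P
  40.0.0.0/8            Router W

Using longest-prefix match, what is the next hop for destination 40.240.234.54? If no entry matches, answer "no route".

Routes whose prefix contains 40.240.234.54:
  40.0.0.0/8 (40.0.0.0 - 40.255.255.255) -> Router W
  40.240.232.0/21 (40.240.232.0 - 40.240.239.255) -> Router E
More-specific entries that do NOT match:
  40.240.235.0/24 (40.240.235.0 - 40.240.235.255) does not contain 40.240.234.54
  40.208.234.0/23 (40.208.234.0 - 40.208.235.255) does not contain 40.240.234.54
Longest matching prefix is /21 -> next hop Router E.

Router E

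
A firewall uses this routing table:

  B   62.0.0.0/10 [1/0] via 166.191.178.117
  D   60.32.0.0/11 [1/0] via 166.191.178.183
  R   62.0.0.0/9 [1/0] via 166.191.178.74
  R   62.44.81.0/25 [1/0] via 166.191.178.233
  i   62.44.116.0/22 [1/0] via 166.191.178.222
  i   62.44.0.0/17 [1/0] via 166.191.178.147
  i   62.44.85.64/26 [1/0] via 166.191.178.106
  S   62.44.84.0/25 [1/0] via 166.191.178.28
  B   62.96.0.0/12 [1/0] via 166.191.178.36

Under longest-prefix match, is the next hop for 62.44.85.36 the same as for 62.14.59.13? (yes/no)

62.44.85.36: longest match 62.44.0.0/17 -> 166.191.178.147
62.14.59.13: longest match 62.0.0.0/10 -> 166.191.178.117

no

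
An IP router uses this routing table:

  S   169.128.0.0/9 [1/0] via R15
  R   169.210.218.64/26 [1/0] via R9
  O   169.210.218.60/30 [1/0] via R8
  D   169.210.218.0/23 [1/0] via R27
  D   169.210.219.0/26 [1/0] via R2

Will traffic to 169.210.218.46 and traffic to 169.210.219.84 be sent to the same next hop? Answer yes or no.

169.210.218.46: longest match 169.210.218.0/23 -> R27
169.210.219.84: longest match 169.210.218.0/23 -> R27

yes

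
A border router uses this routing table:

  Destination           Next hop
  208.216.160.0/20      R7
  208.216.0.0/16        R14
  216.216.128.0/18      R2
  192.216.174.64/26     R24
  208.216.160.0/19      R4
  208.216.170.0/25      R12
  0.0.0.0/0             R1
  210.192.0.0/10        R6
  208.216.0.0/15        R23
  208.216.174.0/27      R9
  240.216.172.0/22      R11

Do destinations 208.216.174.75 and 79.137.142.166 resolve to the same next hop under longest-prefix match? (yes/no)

208.216.174.75: longest match 208.216.160.0/20 -> R7
79.137.142.166: longest match 0.0.0.0/0 -> R1

no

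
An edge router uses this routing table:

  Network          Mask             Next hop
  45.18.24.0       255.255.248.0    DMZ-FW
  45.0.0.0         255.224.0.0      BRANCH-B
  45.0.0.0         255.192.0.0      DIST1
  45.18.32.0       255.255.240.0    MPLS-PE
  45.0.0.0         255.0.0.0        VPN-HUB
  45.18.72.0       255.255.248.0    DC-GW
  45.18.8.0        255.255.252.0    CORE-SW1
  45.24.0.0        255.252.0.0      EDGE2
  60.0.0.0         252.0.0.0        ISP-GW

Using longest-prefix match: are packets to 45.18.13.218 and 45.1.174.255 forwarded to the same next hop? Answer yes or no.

yes

45.18.13.218: longest match 45.0.0.0/11 -> BRANCH-B
45.1.174.255: longest match 45.0.0.0/11 -> BRANCH-B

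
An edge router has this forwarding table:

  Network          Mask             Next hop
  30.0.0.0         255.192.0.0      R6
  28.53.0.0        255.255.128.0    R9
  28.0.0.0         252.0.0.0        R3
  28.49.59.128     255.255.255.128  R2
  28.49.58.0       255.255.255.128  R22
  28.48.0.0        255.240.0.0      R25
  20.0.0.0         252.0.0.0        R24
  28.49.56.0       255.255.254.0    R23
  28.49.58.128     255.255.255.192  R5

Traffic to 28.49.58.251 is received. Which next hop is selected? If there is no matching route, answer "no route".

R25

Routes whose prefix contains 28.49.58.251:
  28.0.0.0/6 (28.0.0.0 - 31.255.255.255) -> R3
  28.48.0.0/12 (28.48.0.0 - 28.63.255.255) -> R25
More-specific entries that do NOT match:
  28.49.58.128/26 (28.49.58.128 - 28.49.58.191) does not contain 28.49.58.251
  28.49.59.128/25 (28.49.59.128 - 28.49.59.255) does not contain 28.49.58.251
  28.49.58.0/25 (28.49.58.0 - 28.49.58.127) does not contain 28.49.58.251
  28.49.56.0/23 (28.49.56.0 - 28.49.57.255) does not contain 28.49.58.251
  28.53.0.0/17 (28.53.0.0 - 28.53.127.255) does not contain 28.49.58.251
Longest matching prefix is /12 -> next hop R25.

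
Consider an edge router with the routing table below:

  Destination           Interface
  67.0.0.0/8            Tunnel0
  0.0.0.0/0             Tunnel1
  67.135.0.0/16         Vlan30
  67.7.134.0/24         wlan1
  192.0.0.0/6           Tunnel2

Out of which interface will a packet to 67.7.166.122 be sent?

Routes whose prefix contains 67.7.166.122:
  0.0.0.0/0 (default, matches everything) -> Tunnel1
  67.0.0.0/8 (67.0.0.0 - 67.255.255.255) -> Tunnel0
More-specific entries that do NOT match:
  67.7.134.0/24 (67.7.134.0 - 67.7.134.255) does not contain 67.7.166.122
  67.135.0.0/16 (67.135.0.0 - 67.135.255.255) does not contain 67.7.166.122
Longest matching prefix is /8 -> interface Tunnel0.

Tunnel0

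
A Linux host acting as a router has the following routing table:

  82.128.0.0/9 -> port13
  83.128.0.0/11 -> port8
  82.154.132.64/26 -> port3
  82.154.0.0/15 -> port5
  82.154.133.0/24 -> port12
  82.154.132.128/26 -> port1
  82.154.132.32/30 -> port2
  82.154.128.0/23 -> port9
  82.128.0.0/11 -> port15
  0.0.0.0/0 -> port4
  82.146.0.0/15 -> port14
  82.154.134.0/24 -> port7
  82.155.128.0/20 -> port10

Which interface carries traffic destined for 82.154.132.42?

port5

Routes whose prefix contains 82.154.132.42:
  0.0.0.0/0 (default, matches everything) -> port4
  82.128.0.0/9 (82.128.0.0 - 82.255.255.255) -> port13
  82.128.0.0/11 (82.128.0.0 - 82.159.255.255) -> port15
  82.154.0.0/15 (82.154.0.0 - 82.155.255.255) -> port5
More-specific entries that do NOT match:
  82.154.132.32/30 (82.154.132.32 - 82.154.132.35) does not contain 82.154.132.42
  82.154.132.64/26 (82.154.132.64 - 82.154.132.127) does not contain 82.154.132.42
  82.154.132.128/26 (82.154.132.128 - 82.154.132.191) does not contain 82.154.132.42
  82.154.133.0/24 (82.154.133.0 - 82.154.133.255) does not contain 82.154.132.42
  82.154.134.0/24 (82.154.134.0 - 82.154.134.255) does not contain 82.154.132.42
  82.154.128.0/23 (82.154.128.0 - 82.154.129.255) does not contain 82.154.132.42
  82.155.128.0/20 (82.155.128.0 - 82.155.143.255) does not contain 82.154.132.42
Longest matching prefix is /15 -> interface port5.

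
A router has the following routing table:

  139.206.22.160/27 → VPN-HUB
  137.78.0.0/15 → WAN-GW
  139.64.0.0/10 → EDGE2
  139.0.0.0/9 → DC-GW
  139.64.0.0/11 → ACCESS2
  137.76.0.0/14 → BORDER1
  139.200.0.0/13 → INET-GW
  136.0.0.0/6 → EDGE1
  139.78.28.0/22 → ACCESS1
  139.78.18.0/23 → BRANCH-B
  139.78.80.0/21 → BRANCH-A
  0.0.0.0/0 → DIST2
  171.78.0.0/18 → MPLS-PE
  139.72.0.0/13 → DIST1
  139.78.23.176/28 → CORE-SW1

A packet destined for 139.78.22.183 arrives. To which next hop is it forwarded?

Routes whose prefix contains 139.78.22.183:
  0.0.0.0/0 (default, matches everything) -> DIST2
  136.0.0.0/6 (136.0.0.0 - 139.255.255.255) -> EDGE1
  139.0.0.0/9 (139.0.0.0 - 139.127.255.255) -> DC-GW
  139.64.0.0/10 (139.64.0.0 - 139.127.255.255) -> EDGE2
  139.64.0.0/11 (139.64.0.0 - 139.95.255.255) -> ACCESS2
  139.72.0.0/13 (139.72.0.0 - 139.79.255.255) -> DIST1
More-specific entries that do NOT match:
  139.78.23.176/28 (139.78.23.176 - 139.78.23.191) does not contain 139.78.22.183
  139.206.22.160/27 (139.206.22.160 - 139.206.22.191) does not contain 139.78.22.183
  139.78.18.0/23 (139.78.18.0 - 139.78.19.255) does not contain 139.78.22.183
  139.78.28.0/22 (139.78.28.0 - 139.78.31.255) does not contain 139.78.22.183
  139.78.80.0/21 (139.78.80.0 - 139.78.87.255) does not contain 139.78.22.183
  171.78.0.0/18 (171.78.0.0 - 171.78.63.255) does not contain 139.78.22.183
  137.78.0.0/15 (137.78.0.0 - 137.79.255.255) does not contain 139.78.22.183
  137.76.0.0/14 (137.76.0.0 - 137.79.255.255) does not contain 139.78.22.183
Longest matching prefix is /13 -> next hop DIST1.

DIST1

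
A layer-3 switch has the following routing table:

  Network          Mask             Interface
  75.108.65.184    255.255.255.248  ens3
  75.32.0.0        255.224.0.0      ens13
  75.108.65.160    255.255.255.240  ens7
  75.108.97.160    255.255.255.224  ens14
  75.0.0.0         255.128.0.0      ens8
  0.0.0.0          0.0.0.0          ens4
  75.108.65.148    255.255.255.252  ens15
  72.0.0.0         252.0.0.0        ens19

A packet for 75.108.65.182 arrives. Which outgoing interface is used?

Routes whose prefix contains 75.108.65.182:
  0.0.0.0/0 (default, matches everything) -> ens4
  72.0.0.0/6 (72.0.0.0 - 75.255.255.255) -> ens19
  75.0.0.0/9 (75.0.0.0 - 75.127.255.255) -> ens8
More-specific entries that do NOT match:
  75.108.65.148/30 (75.108.65.148 - 75.108.65.151) does not contain 75.108.65.182
  75.108.65.184/29 (75.108.65.184 - 75.108.65.191) does not contain 75.108.65.182
  75.108.65.160/28 (75.108.65.160 - 75.108.65.175) does not contain 75.108.65.182
  75.108.97.160/27 (75.108.97.160 - 75.108.97.191) does not contain 75.108.65.182
  75.32.0.0/11 (75.32.0.0 - 75.63.255.255) does not contain 75.108.65.182
Longest matching prefix is /9 -> interface ens8.

ens8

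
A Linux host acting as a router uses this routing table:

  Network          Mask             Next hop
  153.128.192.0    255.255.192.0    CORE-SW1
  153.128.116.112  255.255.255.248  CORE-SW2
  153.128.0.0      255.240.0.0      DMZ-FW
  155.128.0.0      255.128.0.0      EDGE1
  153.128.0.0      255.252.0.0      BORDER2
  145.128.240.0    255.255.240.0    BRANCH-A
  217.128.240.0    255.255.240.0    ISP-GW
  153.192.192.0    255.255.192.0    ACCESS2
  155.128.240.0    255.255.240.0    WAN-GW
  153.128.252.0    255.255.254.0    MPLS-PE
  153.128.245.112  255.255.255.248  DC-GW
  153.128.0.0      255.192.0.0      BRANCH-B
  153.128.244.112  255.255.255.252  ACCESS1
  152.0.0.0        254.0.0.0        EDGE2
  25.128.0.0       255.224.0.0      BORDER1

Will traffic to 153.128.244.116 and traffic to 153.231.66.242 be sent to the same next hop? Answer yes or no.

no

153.128.244.116: longest match 153.128.192.0/18 -> CORE-SW1
153.231.66.242: longest match 152.0.0.0/7 -> EDGE2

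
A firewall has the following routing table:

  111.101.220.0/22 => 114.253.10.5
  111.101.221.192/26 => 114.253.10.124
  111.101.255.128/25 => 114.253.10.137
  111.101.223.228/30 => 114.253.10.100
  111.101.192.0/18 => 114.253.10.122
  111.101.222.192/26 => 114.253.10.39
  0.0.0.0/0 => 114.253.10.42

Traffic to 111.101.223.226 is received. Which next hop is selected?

114.253.10.5

Routes whose prefix contains 111.101.223.226:
  0.0.0.0/0 (default, matches everything) -> 114.253.10.42
  111.101.192.0/18 (111.101.192.0 - 111.101.255.255) -> 114.253.10.122
  111.101.220.0/22 (111.101.220.0 - 111.101.223.255) -> 114.253.10.5
More-specific entries that do NOT match:
  111.101.223.228/30 (111.101.223.228 - 111.101.223.231) does not contain 111.101.223.226
  111.101.221.192/26 (111.101.221.192 - 111.101.221.255) does not contain 111.101.223.226
  111.101.222.192/26 (111.101.222.192 - 111.101.222.255) does not contain 111.101.223.226
  111.101.255.128/25 (111.101.255.128 - 111.101.255.255) does not contain 111.101.223.226
Longest matching prefix is /22 -> next hop 114.253.10.5.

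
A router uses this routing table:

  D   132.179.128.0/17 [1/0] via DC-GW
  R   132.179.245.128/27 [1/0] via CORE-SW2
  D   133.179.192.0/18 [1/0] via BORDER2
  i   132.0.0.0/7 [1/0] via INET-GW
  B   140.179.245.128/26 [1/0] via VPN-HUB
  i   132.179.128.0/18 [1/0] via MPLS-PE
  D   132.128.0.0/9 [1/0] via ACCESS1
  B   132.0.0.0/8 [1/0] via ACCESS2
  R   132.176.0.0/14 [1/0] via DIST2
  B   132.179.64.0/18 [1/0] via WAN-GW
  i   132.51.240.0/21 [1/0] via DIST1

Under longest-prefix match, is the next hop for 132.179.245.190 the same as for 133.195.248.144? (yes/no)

132.179.245.190: longest match 132.179.128.0/17 -> DC-GW
133.195.248.144: longest match 132.0.0.0/7 -> INET-GW

no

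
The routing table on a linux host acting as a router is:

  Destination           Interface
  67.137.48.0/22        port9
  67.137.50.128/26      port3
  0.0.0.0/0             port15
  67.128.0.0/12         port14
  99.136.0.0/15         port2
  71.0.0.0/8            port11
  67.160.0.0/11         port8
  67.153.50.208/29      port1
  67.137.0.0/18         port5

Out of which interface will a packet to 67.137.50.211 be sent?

port9

Routes whose prefix contains 67.137.50.211:
  0.0.0.0/0 (default, matches everything) -> port15
  67.128.0.0/12 (67.128.0.0 - 67.143.255.255) -> port14
  67.137.0.0/18 (67.137.0.0 - 67.137.63.255) -> port5
  67.137.48.0/22 (67.137.48.0 - 67.137.51.255) -> port9
More-specific entries that do NOT match:
  67.153.50.208/29 (67.153.50.208 - 67.153.50.215) does not contain 67.137.50.211
  67.137.50.128/26 (67.137.50.128 - 67.137.50.191) does not contain 67.137.50.211
Longest matching prefix is /22 -> interface port9.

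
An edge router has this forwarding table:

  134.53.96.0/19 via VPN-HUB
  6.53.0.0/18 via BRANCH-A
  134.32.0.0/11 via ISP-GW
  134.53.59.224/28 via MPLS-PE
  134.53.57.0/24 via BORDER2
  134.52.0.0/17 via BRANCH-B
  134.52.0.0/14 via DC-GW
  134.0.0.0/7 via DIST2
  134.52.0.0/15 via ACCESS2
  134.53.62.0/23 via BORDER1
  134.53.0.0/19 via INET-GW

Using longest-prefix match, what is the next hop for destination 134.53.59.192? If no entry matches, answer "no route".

ACCESS2

Routes whose prefix contains 134.53.59.192:
  134.0.0.0/7 (134.0.0.0 - 135.255.255.255) -> DIST2
  134.32.0.0/11 (134.32.0.0 - 134.63.255.255) -> ISP-GW
  134.52.0.0/14 (134.52.0.0 - 134.55.255.255) -> DC-GW
  134.52.0.0/15 (134.52.0.0 - 134.53.255.255) -> ACCESS2
More-specific entries that do NOT match:
  134.53.59.224/28 (134.53.59.224 - 134.53.59.239) does not contain 134.53.59.192
  134.53.57.0/24 (134.53.57.0 - 134.53.57.255) does not contain 134.53.59.192
  134.53.62.0/23 (134.53.62.0 - 134.53.63.255) does not contain 134.53.59.192
  134.53.96.0/19 (134.53.96.0 - 134.53.127.255) does not contain 134.53.59.192
  134.53.0.0/19 (134.53.0.0 - 134.53.31.255) does not contain 134.53.59.192
  6.53.0.0/18 (6.53.0.0 - 6.53.63.255) does not contain 134.53.59.192
  134.52.0.0/17 (134.52.0.0 - 134.52.127.255) does not contain 134.53.59.192
Longest matching prefix is /15 -> next hop ACCESS2.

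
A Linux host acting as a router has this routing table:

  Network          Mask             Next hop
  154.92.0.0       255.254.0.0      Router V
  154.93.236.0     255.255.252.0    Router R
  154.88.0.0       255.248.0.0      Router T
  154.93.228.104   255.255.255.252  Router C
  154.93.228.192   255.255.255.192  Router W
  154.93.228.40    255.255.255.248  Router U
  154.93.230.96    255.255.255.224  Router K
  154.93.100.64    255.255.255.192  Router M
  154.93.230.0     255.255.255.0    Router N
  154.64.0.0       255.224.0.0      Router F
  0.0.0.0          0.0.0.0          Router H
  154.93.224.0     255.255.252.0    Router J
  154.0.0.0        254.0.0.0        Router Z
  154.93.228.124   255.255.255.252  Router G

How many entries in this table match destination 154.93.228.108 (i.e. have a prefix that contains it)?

5

Prefixes containing 154.93.228.108:
  0.0.0.0/0 (default, matches everything)
  154.0.0.0/7 (154.0.0.0 - 155.255.255.255)
  154.64.0.0/11 (154.64.0.0 - 154.95.255.255)
  154.88.0.0/13 (154.88.0.0 - 154.95.255.255)
  154.92.0.0/15 (154.92.0.0 - 154.93.255.255)
Total matching entries: 5.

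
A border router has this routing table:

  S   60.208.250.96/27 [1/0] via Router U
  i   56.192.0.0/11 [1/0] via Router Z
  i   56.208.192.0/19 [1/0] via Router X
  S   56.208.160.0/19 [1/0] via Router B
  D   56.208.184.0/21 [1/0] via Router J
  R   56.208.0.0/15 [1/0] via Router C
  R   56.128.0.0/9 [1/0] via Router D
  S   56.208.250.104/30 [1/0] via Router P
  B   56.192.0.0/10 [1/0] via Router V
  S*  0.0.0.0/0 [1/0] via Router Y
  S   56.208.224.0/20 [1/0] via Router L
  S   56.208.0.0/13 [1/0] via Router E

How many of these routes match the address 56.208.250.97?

Prefixes containing 56.208.250.97:
  0.0.0.0/0 (default, matches everything)
  56.128.0.0/9 (56.128.0.0 - 56.255.255.255)
  56.192.0.0/10 (56.192.0.0 - 56.255.255.255)
  56.192.0.0/11 (56.192.0.0 - 56.223.255.255)
  56.208.0.0/13 (56.208.0.0 - 56.215.255.255)
  56.208.0.0/15 (56.208.0.0 - 56.209.255.255)
Total matching entries: 6.

6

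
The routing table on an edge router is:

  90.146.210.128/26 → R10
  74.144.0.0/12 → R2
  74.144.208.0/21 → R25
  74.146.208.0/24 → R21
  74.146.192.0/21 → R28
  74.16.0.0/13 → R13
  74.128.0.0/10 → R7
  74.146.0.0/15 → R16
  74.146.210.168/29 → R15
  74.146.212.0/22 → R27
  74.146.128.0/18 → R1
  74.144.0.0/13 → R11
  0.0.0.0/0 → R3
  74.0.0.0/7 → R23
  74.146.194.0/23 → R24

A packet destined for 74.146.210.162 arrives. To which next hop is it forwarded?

Routes whose prefix contains 74.146.210.162:
  0.0.0.0/0 (default, matches everything) -> R3
  74.0.0.0/7 (74.0.0.0 - 75.255.255.255) -> R23
  74.128.0.0/10 (74.128.0.0 - 74.191.255.255) -> R7
  74.144.0.0/12 (74.144.0.0 - 74.159.255.255) -> R2
  74.144.0.0/13 (74.144.0.0 - 74.151.255.255) -> R11
  74.146.0.0/15 (74.146.0.0 - 74.147.255.255) -> R16
More-specific entries that do NOT match:
  74.146.210.168/29 (74.146.210.168 - 74.146.210.175) does not contain 74.146.210.162
  90.146.210.128/26 (90.146.210.128 - 90.146.210.191) does not contain 74.146.210.162
  74.146.208.0/24 (74.146.208.0 - 74.146.208.255) does not contain 74.146.210.162
  74.146.194.0/23 (74.146.194.0 - 74.146.195.255) does not contain 74.146.210.162
  74.146.212.0/22 (74.146.212.0 - 74.146.215.255) does not contain 74.146.210.162
  74.144.208.0/21 (74.144.208.0 - 74.144.215.255) does not contain 74.146.210.162
  74.146.192.0/21 (74.146.192.0 - 74.146.199.255) does not contain 74.146.210.162
  74.146.128.0/18 (74.146.128.0 - 74.146.191.255) does not contain 74.146.210.162
Longest matching prefix is /15 -> next hop R16.

R16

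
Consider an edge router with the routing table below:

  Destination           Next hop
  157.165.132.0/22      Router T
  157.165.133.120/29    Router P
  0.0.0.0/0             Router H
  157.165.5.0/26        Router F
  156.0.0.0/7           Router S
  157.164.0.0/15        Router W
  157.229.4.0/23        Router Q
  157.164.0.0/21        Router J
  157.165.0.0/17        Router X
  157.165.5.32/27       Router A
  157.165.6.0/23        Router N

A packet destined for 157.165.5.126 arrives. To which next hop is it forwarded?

Routes whose prefix contains 157.165.5.126:
  0.0.0.0/0 (default, matches everything) -> Router H
  156.0.0.0/7 (156.0.0.0 - 157.255.255.255) -> Router S
  157.164.0.0/15 (157.164.0.0 - 157.165.255.255) -> Router W
  157.165.0.0/17 (157.165.0.0 - 157.165.127.255) -> Router X
More-specific entries that do NOT match:
  157.165.133.120/29 (157.165.133.120 - 157.165.133.127) does not contain 157.165.5.126
  157.165.5.32/27 (157.165.5.32 - 157.165.5.63) does not contain 157.165.5.126
  157.165.5.0/26 (157.165.5.0 - 157.165.5.63) does not contain 157.165.5.126
  157.229.4.0/23 (157.229.4.0 - 157.229.5.255) does not contain 157.165.5.126
  157.165.6.0/23 (157.165.6.0 - 157.165.7.255) does not contain 157.165.5.126
  157.165.132.0/22 (157.165.132.0 - 157.165.135.255) does not contain 157.165.5.126
  157.164.0.0/21 (157.164.0.0 - 157.164.7.255) does not contain 157.165.5.126
Longest matching prefix is /17 -> next hop Router X.

Router X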